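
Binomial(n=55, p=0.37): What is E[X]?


E[X] = n*p = 55 * 0.37 = 20.35

20.35


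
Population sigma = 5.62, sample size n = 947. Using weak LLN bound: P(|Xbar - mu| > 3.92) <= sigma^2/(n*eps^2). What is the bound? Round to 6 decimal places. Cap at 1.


bound = min(1, sigma^2/(n*eps^2))
sigma^2 = 5.62^2 = 31.5844
n*eps^2 = 947 * 3.92^2 = 947 * 15.3664 = 14551.9808
sigma^2/(n*eps^2) = 31.5844 / 14551.9808 ≈ 0.00217045

0.002170


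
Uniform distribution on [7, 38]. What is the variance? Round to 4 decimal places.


Var = (b-a)^2 / 12
(b-a)^2 = (38 - 7)^2 = 961
Var = 961/12 ≈ 80.083333

80.0833


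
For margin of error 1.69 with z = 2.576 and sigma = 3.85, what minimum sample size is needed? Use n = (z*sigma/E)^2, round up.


z*sigma/E = 2.576 * 3.85 / 1.69 = 24794/4225 ≈ 5.868402
(z*sigma/E)^2 ≈ 34.438146
round up: n = 35

35


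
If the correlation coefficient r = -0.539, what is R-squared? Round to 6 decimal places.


R^2 = r^2 = (-0.539)^2 = 0.290521

0.290521


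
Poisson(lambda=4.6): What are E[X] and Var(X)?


E[X] = Var(X) = lambda = 4.6

4.6, 4.6


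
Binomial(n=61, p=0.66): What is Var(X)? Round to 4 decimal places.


Var = n*p*(1-p) = 61 * 0.66 * 0.34 = 13.6884

13.6884


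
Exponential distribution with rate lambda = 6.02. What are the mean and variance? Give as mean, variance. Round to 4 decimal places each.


mean = 1/lam, var = 1/lam^2
mean = 1 / 6.02 = 50/301 ≈ 0.166113
lam^2 = 6.02^2 = 36.2404
var = 1 / 36.2404 ≈ 0.027594

0.1661, 0.0276


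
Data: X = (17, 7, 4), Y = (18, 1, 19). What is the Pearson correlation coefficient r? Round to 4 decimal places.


r = sum((xi-xbar)(yi-ybar)) / sqrt(sum((xi-xbar)^2) * sum((yi-ybar)^2))
n = 3, xbar = 28/3 ≈ 9.333333, ybar = 38/3 ≈ 12.666667
Sxy = sum((xi-xbar)(yi-ybar)) = 103/3 ≈ 34.333333
Sxx = sum((xi-xbar)^2) = 278/3 ≈ 92.666667
Syy = sum((yi-ybar)^2) = 614/3 ≈ 204.666667
sqrt(Sxx*Syy) ≈ 137.716295
r = Sxy / sqrt(Sxx*Syy) = 34.333333 / 137.716295 ≈ 0.249305

0.2493


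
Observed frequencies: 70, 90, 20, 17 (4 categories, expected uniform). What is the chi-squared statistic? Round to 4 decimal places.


chi2 = sum((O-E)^2/E), E = total/4
total = 197, E = 197/4 = 49.25
(70 - 49.25)^2 / 49.25 = 430.5625 / 49.25 = 6889/788 ≈ 8.742386
(90 - 49.25)^2 / 49.25 = 1660.5625 / 49.25 = 26569/788 ≈ 33.717005
(20 - 49.25)^2 / 49.25 = 855.5625 / 49.25 = 13689/788 ≈ 17.371827
(17 - 49.25)^2 / 49.25 = 1040.0625 / 49.25 = 16641/788 ≈ 21.118020
chi2 = 15947/197 ≈ 80.949239

80.9492


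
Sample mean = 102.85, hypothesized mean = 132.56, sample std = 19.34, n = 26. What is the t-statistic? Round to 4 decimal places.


t = (xbar - mu0) / (s/sqrt(n))
xbar - mu0 = 102.85 - 132.56 = -29.71
sqrt(26) ≈ 5.09901951
s/sqrt(n) = 19.34 / 5.09901951 ≈ 3.79288605
t = -29.71 / 3.79288605 ≈ -7.833085

-7.8331


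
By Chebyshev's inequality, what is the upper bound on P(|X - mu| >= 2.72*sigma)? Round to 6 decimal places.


P <= 1/k^2
k^2 = 2.72^2 = 7.3984
1/k^2 = 1 / 7.3984 = 625/4624 ≈ 0.13516436

0.135164


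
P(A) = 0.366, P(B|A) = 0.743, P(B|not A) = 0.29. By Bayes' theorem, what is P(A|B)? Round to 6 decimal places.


P(A|B) = P(B|A)*P(A) / P(B), P(B) = P(B|A)*P(A) + P(B|not A)*P(not A)
P(B|A)*P(A) = 0.743 * 0.366 = 0.271938
P(B|not A)*P(not A) = 0.29 * 0.634 = 0.18386
P(B) = 0.271938 + 0.18386 = 0.455798
P(A|B) = 0.271938 / 0.455798 ≈ 0.59661956

0.596620


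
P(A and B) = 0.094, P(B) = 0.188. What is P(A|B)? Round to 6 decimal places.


P(A|B) = P(A and B) / P(B) = 0.094 / 0.188 = 0.5

0.500000


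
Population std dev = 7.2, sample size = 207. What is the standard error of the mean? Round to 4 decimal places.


SE = sigma / sqrt(n)
sqrt(207) ≈ 14.387495
SE = 7.2 / 14.387495 ≈ 0.500435

0.5004


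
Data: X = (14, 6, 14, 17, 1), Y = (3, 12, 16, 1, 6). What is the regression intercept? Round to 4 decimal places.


a = ybar - b*xbar, where b = sum((xi-xbar)(yi-ybar)) / sum((xi-xbar)^2)
n = 5, xbar = 52/5 = 10.4, ybar = 38/5 = 7.6
Sxy = sum((xi-xbar)(yi-ybar)) = -34.2
Sxx = sum((xi-xbar)^2) = 177.2
b = Sxy / Sxx = -171/886 ≈ -0.193002
a = 7.6 - (-0.193002) * 10.4 = 4256/443 ≈ 9.607223

9.6072


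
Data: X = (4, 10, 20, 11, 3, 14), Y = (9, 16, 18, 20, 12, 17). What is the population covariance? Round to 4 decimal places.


Cov = (1/n)*sum((xi-xbar)(yi-ybar))
n = 6, xbar = 62/6 = 31/3 ≈ 10.333333, ybar = 92/6 = 46/3 ≈ 15.333333
sum((xi-xbar)(yi-ybar)) = 298/3 ≈ 99.333333
Cov = 99.333333 / 6 = 149/9 ≈ 16.555556

16.5556


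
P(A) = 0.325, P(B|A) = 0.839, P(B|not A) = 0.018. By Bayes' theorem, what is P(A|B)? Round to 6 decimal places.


P(A|B) = P(B|A)*P(A) / P(B), P(B) = P(B|A)*P(A) + P(B|not A)*P(not A)
P(B|A)*P(A) = 0.839 * 0.325 = 0.272675
P(B|not A)*P(not A) = 0.018 * 0.675 = 0.01215
P(B) = 0.272675 + 0.01215 = 0.284825
P(A|B) = 0.272675 / 0.284825 ≈ 0.95734223

0.957342


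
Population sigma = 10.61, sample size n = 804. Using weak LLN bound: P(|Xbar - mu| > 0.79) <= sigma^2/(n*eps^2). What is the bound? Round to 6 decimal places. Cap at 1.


bound = min(1, sigma^2/(n*eps^2))
sigma^2 = 10.61^2 = 112.5721
n*eps^2 = 804 * 0.79^2 = 804 * 0.6241 = 501.7764
sigma^2/(n*eps^2) = 112.5721 / 501.7764 ≈ 0.22434714

0.224347


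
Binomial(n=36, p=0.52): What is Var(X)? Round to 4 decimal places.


Var = n*p*(1-p) = 36 * 0.52 * 0.48 = 8.9856

8.9856


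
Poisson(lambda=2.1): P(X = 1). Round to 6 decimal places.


P = e^(-lam) * lam^k / k!
e^(-2.1) ≈ 0.1224564
lam^k = 2.1^1 = 2.1
k! = 1! = 1
P = 0.1224564 * 2.1 / 1 ≈ 0.257158

0.257158


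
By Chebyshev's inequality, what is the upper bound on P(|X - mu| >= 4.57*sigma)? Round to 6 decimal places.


P <= 1/k^2
k^2 = 4.57^2 = 20.8849
1/k^2 = 1 / 20.8849 ≈ 0.04788148

0.047881


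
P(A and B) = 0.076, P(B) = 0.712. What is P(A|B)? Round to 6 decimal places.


P(A|B) = P(A and B) / P(B) = 0.076 / 0.712 = 19/178 ≈ 0.10674157

0.106742


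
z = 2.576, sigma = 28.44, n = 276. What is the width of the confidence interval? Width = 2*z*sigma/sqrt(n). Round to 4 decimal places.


width = 2*z*sigma/sqrt(n)
2*z*sigma = 2 * 2.576 * 28.44 = 146.52288
sqrt(276) ≈ 16.613248
width = 146.52288 / 16.613248 ≈ 8.819641

8.8196


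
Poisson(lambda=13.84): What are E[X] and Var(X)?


E[X] = Var(X) = lambda = 13.84

13.84, 13.84


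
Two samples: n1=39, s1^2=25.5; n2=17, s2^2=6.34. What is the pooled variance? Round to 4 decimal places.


sp^2 = ((n1-1)*s1^2 + (n2-1)*s2^2)/(n1+n2-2)
(n1-1)*s1^2 = 38 * 25.5 = 969
(n2-1)*s2^2 = 16 * 6.34 = 101.44
numerator = 969 + 101.44 = 1070.44
n1+n2-2 = 54
sp^2 = 1070.44 / 54 = 26761/1350 ≈ 19.822963

19.8230


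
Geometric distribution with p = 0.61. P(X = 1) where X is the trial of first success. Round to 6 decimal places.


P = (1-p)^(k-1) * p
(1-p)^(k-1) = 0.39^0 = 1
P = 1 * 0.61 = 0.61

0.610000


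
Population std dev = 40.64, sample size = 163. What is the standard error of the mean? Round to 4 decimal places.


SE = sigma / sqrt(n)
sqrt(163) ≈ 12.767145
SE = 40.64 / 12.767145 ≈ 3.183170

3.1832


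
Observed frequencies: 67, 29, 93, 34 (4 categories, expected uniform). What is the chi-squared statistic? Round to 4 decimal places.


chi2 = sum((O-E)^2/E), E = total/4
total = 223, E = 223/4 = 55.75
(67 - 55.75)^2 / 55.75 = 126.5625 / 55.75 = 2025/892 ≈ 2.270179
(29 - 55.75)^2 / 55.75 = 715.5625 / 55.75 = 11449/892 ≈ 12.835202
(93 - 55.75)^2 / 55.75 = 1387.5625 / 55.75 = 22201/892 ≈ 24.889013
(34 - 55.75)^2 / 55.75 = 473.0625 / 55.75 = 7569/892 ≈ 8.485426
chi2 = 10811/223 ≈ 48.479821

48.4798


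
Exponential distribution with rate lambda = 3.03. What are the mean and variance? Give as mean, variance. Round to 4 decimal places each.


mean = 1/lam, var = 1/lam^2
mean = 1 / 3.03 = 100/303 ≈ 0.330033
lam^2 = 3.03^2 = 9.1809
var = 1 / 9.1809 ≈ 0.108922

0.3300, 0.1089


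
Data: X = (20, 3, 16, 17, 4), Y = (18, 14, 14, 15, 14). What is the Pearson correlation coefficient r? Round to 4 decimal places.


r = sum((xi-xbar)(yi-ybar)) / sqrt(sum((xi-xbar)^2) * sum((yi-ybar)^2))
n = 5, xbar = 60/5 = 12, ybar = 75/5 = 15
Sxy = sum((xi-xbar)(yi-ybar)) = 37
Sxx = sum((xi-xbar)^2) = 250
Syy = sum((yi-ybar)^2) = 12
sqrt(Sxx*Syy) ≈ 54.772256
r = Sxy / sqrt(Sxx*Syy) = 37 / 54.772256 ≈ 0.675524

0.6755


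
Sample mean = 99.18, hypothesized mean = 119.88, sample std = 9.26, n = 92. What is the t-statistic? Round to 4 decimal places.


t = (xbar - mu0) / (s/sqrt(n))
xbar - mu0 = 99.18 - 119.88 = -20.7
sqrt(92) ≈ 9.59166305
s/sqrt(n) = 9.26 / 9.59166305 ≈ 0.96542174
t = -20.7 / 0.96542174 ≈ -21.441407

-21.4414


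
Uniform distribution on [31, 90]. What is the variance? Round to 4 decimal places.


Var = (b-a)^2 / 12
(b-a)^2 = (90 - 31)^2 = 3481
Var = 3481/12 ≈ 290.083333

290.0833


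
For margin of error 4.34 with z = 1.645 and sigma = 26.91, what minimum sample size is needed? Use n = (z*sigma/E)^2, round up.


z*sigma/E = 1.645 * 26.91 / 4.34 ≈ 10.199758
(z*sigma/E)^2 ≈ 104.035065
round up: n = 105

105


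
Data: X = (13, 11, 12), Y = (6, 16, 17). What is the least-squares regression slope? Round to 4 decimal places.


b = sum((xi-xbar)(yi-ybar)) / sum((xi-xbar)^2)
n = 3, xbar = 36/3 = 12, ybar = 39/3 = 13
Sxy = sum((xi-xbar)(yi-ybar)) = -10
Sxx = sum((xi-xbar)^2) = 2
b = Sxy / Sxx = -5

-5.0000


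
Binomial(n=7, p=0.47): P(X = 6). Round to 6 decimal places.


P = C(n,k) * p^k * (1-p)^(n-k)
C(7,6) = 7
p^k = 0.47^6 ≈ 0.01077922
(1-p)^(n-k) = 0.53^1 = 0.53
P = 7 * 0.01077922 * 0.53 ≈ 0.039991

0.039991


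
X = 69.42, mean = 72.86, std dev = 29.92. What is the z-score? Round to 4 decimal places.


z = (X - mu) / sigma
X - mu = 69.42 - 72.86 = -3.44
z = -3.44 / 29.92 = -43/374 ≈ -0.114973

-0.1150


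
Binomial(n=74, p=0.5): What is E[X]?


E[X] = n*p = 74 * 0.5 = 37

37


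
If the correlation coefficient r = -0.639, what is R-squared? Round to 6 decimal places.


R^2 = r^2 = (-0.639)^2 = 0.408321

0.408321


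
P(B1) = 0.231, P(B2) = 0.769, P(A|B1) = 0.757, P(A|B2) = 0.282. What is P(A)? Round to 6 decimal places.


P(A) = P(A|B1)*P(B1) + P(A|B2)*P(B2)
P(A|B1)*P(B1) = 0.757 * 0.231 = 0.174867
P(A|B2)*P(B2) = 0.282 * 0.769 = 0.216858
P(A) = 0.174867 + 0.216858 = 0.391725

0.391725


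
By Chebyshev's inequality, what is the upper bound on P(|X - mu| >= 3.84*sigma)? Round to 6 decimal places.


P <= 1/k^2
k^2 = 3.84^2 = 14.7456
1/k^2 = 1 / 14.7456 = 625/9216 ≈ 0.06781684

0.067817


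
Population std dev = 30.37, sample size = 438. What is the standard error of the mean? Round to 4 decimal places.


SE = sigma / sqrt(n)
sqrt(438) ≈ 20.928450
SE = 30.37 / 20.928450 ≈ 1.451135

1.4511


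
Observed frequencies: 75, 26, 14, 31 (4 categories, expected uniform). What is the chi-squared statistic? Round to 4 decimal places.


chi2 = sum((O-E)^2/E), E = total/4
total = 146, E = 146/4 = 36.5
(75 - 36.5)^2 / 36.5 = 1482.25 / 36.5 = 5929/146 ≈ 40.609589
(26 - 36.5)^2 / 36.5 = 110.25 / 36.5 = 441/146 ≈ 3.020548
(14 - 36.5)^2 / 36.5 = 506.25 / 36.5 = 2025/146 ≈ 13.869863
(31 - 36.5)^2 / 36.5 = 30.25 / 36.5 = 121/146 ≈ 0.828767
chi2 = 4258/73 ≈ 58.328767

58.3288


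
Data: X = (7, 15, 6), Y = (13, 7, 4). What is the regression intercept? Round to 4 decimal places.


a = ybar - b*xbar, where b = sum((xi-xbar)(yi-ybar)) / sum((xi-xbar)^2)
n = 3, xbar = 28/3 ≈ 9.333333, ybar = 24/3 = 8
Sxy = sum((xi-xbar)(yi-ybar)) = -4
Sxx = sum((xi-xbar)^2) = 146/3 ≈ 48.666667
b = Sxy / Sxx = -6/73 ≈ -0.082192
a = 8 - (-0.082192) * 9.333333 = 640/73 ≈ 8.767123

8.7671


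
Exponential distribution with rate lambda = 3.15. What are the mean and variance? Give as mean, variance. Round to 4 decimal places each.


mean = 1/lam, var = 1/lam^2
mean = 1 / 3.15 = 20/63 ≈ 0.317460
lam^2 = 3.15^2 = 9.9225
var = 1 / 9.9225 = 400/3969 ≈ 0.100781

0.3175, 0.1008


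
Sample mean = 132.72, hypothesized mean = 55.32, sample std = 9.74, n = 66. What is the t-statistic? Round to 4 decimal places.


t = (xbar - mu0) / (s/sqrt(n))
xbar - mu0 = 132.72 - 55.32 = 77.4
sqrt(66) ≈ 8.12403840
s/sqrt(n) = 9.74 / 8.12403840 ≈ 1.19891112
t = 77.4 / 1.19891112 ≈ 64.558580

64.5586


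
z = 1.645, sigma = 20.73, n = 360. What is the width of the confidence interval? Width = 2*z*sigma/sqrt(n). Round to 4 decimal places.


width = 2*z*sigma/sqrt(n)
2*z*sigma = 2 * 1.645 * 20.73 = 68.2017
sqrt(360) ≈ 18.973666
width = 68.2017 / 18.973666 ≈ 3.594545

3.5945


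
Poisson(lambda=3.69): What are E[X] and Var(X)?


E[X] = Var(X) = lambda = 3.69

3.69, 3.69


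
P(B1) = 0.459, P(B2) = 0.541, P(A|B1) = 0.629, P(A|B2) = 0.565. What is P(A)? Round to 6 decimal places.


P(A) = P(A|B1)*P(B1) + P(A|B2)*P(B2)
P(A|B1)*P(B1) = 0.629 * 0.459 = 0.288711
P(A|B2)*P(B2) = 0.565 * 0.541 = 0.305665
P(A) = 0.288711 + 0.305665 = 0.594376

0.594376


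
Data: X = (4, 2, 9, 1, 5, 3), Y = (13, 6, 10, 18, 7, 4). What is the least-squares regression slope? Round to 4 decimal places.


b = sum((xi-xbar)(yi-ybar)) / sum((xi-xbar)^2)
n = 6, xbar = 24/6 = 4, ybar = 58/6 = 29/3 ≈ 9.666667
Sxy = sum((xi-xbar)(yi-ybar)) = -13
Sxx = sum((xi-xbar)^2) = 40
b = Sxy / Sxx = -0.325

-0.3250


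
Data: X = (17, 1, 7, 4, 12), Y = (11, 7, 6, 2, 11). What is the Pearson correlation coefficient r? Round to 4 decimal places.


r = sum((xi-xbar)(yi-ybar)) / sqrt(sum((xi-xbar)^2) * sum((yi-ybar)^2))
n = 5, xbar = 41/5 = 8.2, ybar = 37/5 = 7.4
Sxy = sum((xi-xbar)(yi-ybar)) = 72.6
Sxx = sum((xi-xbar)^2) = 162.8
Syy = sum((yi-ybar)^2) = 57.2
sqrt(Sxx*Syy) ≈ 96.499534
r = Sxy / sqrt(Sxx*Syy) = 72.6 / 96.499534 ≈ 0.752335

0.7523


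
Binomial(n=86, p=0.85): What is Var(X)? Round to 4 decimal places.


Var = n*p*(1-p) = 86 * 0.85 * 0.15 = 10.965

10.9650


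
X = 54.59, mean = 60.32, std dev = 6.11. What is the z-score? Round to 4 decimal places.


z = (X - mu) / sigma
X - mu = 54.59 - 60.32 = -5.73
z = -5.73 / 6.11 = -573/611 ≈ -0.937807

-0.9378


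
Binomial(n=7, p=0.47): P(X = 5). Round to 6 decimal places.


P = C(n,k) * p^k * (1-p)^(n-k)
C(7,5) = 21
p^k = 0.47^5 ≈ 0.02293450
(1-p)^(n-k) = 0.53^2 = 0.2809
P = 21 * 0.02293450 * 0.2809 ≈ 0.135288

0.135288


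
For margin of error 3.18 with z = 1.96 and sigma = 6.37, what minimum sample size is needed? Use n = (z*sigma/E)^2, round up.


z*sigma/E = 1.96 * 6.37 / 3.18 = 31213/7950 ≈ 3.926164
(z*sigma/E)^2 ≈ 15.414760
round up: n = 16

16


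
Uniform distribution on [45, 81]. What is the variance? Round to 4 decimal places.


Var = (b-a)^2 / 12
(b-a)^2 = (81 - 45)^2 = 1296
Var = 1296/12 = 108

108.0000


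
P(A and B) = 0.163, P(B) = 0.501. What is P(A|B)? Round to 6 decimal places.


P(A|B) = P(A and B) / P(B) = 0.163 / 0.501 = 163/501 ≈ 0.32534930

0.325349


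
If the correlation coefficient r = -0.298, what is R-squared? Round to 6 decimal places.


R^2 = r^2 = (-0.298)^2 = 0.088804

0.088804


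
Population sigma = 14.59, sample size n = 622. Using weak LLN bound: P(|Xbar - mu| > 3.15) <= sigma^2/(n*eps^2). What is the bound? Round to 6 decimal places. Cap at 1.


bound = min(1, sigma^2/(n*eps^2))
sigma^2 = 14.59^2 = 212.8681
n*eps^2 = 622 * 3.15^2 = 622 * 9.9225 = 6171.795
sigma^2/(n*eps^2) = 212.8681 / 6171.795 ≈ 0.03449047

0.034490


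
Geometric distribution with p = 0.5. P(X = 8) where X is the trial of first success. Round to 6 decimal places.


P = (1-p)^(k-1) * p
(1-p)^(k-1) = 0.5^7 = 0.0078125
P = 0.0078125 * 0.5 = 0.00390625

0.003906


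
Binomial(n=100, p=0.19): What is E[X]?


E[X] = n*p = 100 * 0.19 = 19

19


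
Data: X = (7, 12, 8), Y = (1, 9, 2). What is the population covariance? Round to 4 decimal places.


Cov = (1/n)*sum((xi-xbar)(yi-ybar))
n = 3, xbar = 27/3 = 9, ybar = 12/3 = 4
sum((xi-xbar)(yi-ybar)) = 23
Cov = 23 / 3 = 23/3 ≈ 7.666667

7.6667


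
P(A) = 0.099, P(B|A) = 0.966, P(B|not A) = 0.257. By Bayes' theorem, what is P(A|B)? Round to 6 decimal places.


P(A|B) = P(B|A)*P(A) / P(B), P(B) = P(B|A)*P(A) + P(B|not A)*P(not A)
P(B|A)*P(A) = 0.966 * 0.099 = 0.095634
P(B|not A)*P(not A) = 0.257 * 0.901 = 0.231557
P(B) = 0.095634 + 0.231557 = 0.327191
P(A|B) = 0.095634 / 0.327191 ≈ 0.29228799

0.292288


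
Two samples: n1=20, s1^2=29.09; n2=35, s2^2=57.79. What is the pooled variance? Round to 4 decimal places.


sp^2 = ((n1-1)*s1^2 + (n2-1)*s2^2)/(n1+n2-2)
(n1-1)*s1^2 = 19 * 29.09 = 552.71
(n2-1)*s2^2 = 34 * 57.79 = 1964.86
numerator = 552.71 + 1964.86 = 2517.57
n1+n2-2 = 53
sp^2 = 2517.57 / 53 = 251757/5300 ≈ 47.501321

47.5013


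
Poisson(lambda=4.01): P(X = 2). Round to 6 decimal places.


P = e^(-lam) * lam^k / k!
e^(-4.01) ≈ 0.01813340
lam^k = 4.01^2 = 16.0801
k! = 2! = 2
P = 0.01813340 * 16.0801 / 2 ≈ 0.145793

0.145793


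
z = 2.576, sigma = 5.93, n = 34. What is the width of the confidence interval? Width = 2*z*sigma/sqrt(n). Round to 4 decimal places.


width = 2*z*sigma/sqrt(n)
2*z*sigma = 2 * 2.576 * 5.93 = 30.55136
sqrt(34) ≈ 5.830952
width = 30.55136 / 5.830952 ≈ 5.239515

5.2395


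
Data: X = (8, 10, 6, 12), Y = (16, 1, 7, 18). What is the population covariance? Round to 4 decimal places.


Cov = (1/n)*sum((xi-xbar)(yi-ybar))
n = 4, xbar = 36/4 = 9, ybar = 42/4 = 10.5
sum((xi-xbar)(yi-ybar)) = 18
Cov = 18 / 4 = 4.5

4.5000


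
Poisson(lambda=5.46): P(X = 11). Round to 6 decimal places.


P = e^(-lam) * lam^k / k!
e^(-5.46) ≈ 0.004253556
lam^k = 5.46^11 ≈ 128563909.303100
k! = 11! = 39916800
P = 0.004253556 * 128563909.303100 / 39916800 ≈ 0.013700

0.013700


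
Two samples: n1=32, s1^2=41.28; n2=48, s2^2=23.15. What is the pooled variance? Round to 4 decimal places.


sp^2 = ((n1-1)*s1^2 + (n2-1)*s2^2)/(n1+n2-2)
(n1-1)*s1^2 = 31 * 41.28 = 1279.68
(n2-1)*s2^2 = 47 * 23.15 = 1088.05
numerator = 1279.68 + 1088.05 = 2367.73
n1+n2-2 = 78
sp^2 = 2367.73 / 78 = 236773/7800 ≈ 30.355513

30.3555


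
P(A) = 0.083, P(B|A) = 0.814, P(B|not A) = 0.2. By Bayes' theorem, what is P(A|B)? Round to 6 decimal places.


P(A|B) = P(B|A)*P(A) / P(B), P(B) = P(B|A)*P(A) + P(B|not A)*P(not A)
P(B|A)*P(A) = 0.814 * 0.083 = 0.067562
P(B|not A)*P(not A) = 0.2 * 0.917 = 0.1834
P(B) = 0.067562 + 0.1834 = 0.250962
P(A|B) = 0.067562 / 0.250962 ≈ 0.26921207

0.269212


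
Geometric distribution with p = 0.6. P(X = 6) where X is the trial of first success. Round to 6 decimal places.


P = (1-p)^(k-1) * p
(1-p)^(k-1) = 0.4^5 = 0.01024
P = 0.01024 * 0.6 = 0.006144

0.006144


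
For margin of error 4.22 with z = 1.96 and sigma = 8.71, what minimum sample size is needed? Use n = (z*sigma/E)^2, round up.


z*sigma/E = 1.96 * 8.71 / 4.22 ≈ 4.045403
(z*sigma/E)^2 ≈ 16.365284
round up: n = 17

17


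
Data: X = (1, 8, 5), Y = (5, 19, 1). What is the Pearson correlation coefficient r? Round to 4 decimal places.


r = sum((xi-xbar)(yi-ybar)) / sqrt(sum((xi-xbar)^2) * sum((yi-ybar)^2))
n = 3, xbar = 14/3 ≈ 4.666667, ybar = 25/3 ≈ 8.333333
Sxy = sum((xi-xbar)(yi-ybar)) = 136/3 ≈ 45.333333
Sxx = sum((xi-xbar)^2) = 74/3 ≈ 24.666667
Syy = sum((yi-ybar)^2) = 536/3 ≈ 178.666667
sqrt(Sxx*Syy) ≈ 66.386076
r = Sxy / sqrt(Sxx*Syy) = 45.333333 / 66.386076 ≈ 0.682874

0.6829


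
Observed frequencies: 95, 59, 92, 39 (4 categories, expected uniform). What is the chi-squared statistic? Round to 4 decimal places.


chi2 = sum((O-E)^2/E), E = total/4
total = 285, E = 285/4 = 71.25
(95 - 71.25)^2 / 71.25 = 564.0625 / 71.25 = 95/12 ≈ 7.916667
(59 - 71.25)^2 / 71.25 = 150.0625 / 71.25 = 2401/1140 ≈ 2.106140
(92 - 71.25)^2 / 71.25 = 430.5625 / 71.25 = 6889/1140 ≈ 6.042982
(39 - 71.25)^2 / 71.25 = 1040.0625 / 71.25 = 5547/380 ≈ 14.597368
chi2 = 2913/95 ≈ 30.663158

30.6632


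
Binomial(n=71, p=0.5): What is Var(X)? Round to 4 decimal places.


Var = n*p*(1-p) = 71 * 0.5 * 0.5 = 17.75

17.7500


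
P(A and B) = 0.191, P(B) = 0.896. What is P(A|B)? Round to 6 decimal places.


P(A|B) = P(A and B) / P(B) = 0.191 / 0.896 = 191/896 ≈ 0.21316964

0.213170


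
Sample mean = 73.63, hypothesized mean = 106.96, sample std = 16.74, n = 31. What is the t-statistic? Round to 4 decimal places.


t = (xbar - mu0) / (s/sqrt(n))
xbar - mu0 = 73.63 - 106.96 = -33.33
sqrt(31) ≈ 5.56776436
s/sqrt(n) = 16.74 / 5.56776436 ≈ 3.00659276
t = -33.33 / 3.00659276 ≈ -11.085638

-11.0856


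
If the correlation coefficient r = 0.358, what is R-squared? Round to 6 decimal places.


R^2 = r^2 = (0.358)^2 = 0.128164

0.128164


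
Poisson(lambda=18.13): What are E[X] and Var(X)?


E[X] = Var(X) = lambda = 18.13

18.13, 18.13


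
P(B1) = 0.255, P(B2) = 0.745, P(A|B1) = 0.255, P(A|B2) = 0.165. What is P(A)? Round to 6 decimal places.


P(A) = P(A|B1)*P(B1) + P(A|B2)*P(B2)
P(A|B1)*P(B1) = 0.255 * 0.255 = 0.065025
P(A|B2)*P(B2) = 0.165 * 0.745 = 0.122925
P(A) = 0.065025 + 0.122925 = 0.18795

0.187950


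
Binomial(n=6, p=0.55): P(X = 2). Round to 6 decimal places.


P = C(n,k) * p^k * (1-p)^(n-k)
C(6,2) = 15
p^k = 0.55^2 = 0.3025
(1-p)^(n-k) = 0.45^4 = 0.04100625
P = 15 * 0.3025 * 0.04100625 ≈ 0.186066

0.186066


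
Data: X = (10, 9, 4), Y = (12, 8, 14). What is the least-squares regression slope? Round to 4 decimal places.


b = sum((xi-xbar)(yi-ybar)) / sum((xi-xbar)^2)
n = 3, xbar = 23/3 ≈ 7.666667, ybar = 34/3 ≈ 11.333333
Sxy = sum((xi-xbar)(yi-ybar)) = -38/3 ≈ -12.666667
Sxx = sum((xi-xbar)^2) = 62/3 ≈ 20.666667
b = Sxy / Sxx = -19/31 ≈ -0.612903

-0.6129


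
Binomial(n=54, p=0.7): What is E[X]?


E[X] = n*p = 54 * 0.7 = 37.8

37.8


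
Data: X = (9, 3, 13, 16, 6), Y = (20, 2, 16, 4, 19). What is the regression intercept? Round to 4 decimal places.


a = ybar - b*xbar, where b = sum((xi-xbar)(yi-ybar)) / sum((xi-xbar)^2)
n = 5, xbar = 47/5 = 9.4, ybar = 61/5 = 12.2
Sxy = sum((xi-xbar)(yi-ybar)) = -1.4
Sxx = sum((xi-xbar)^2) = 109.2
b = Sxy / Sxx = -1/78 ≈ -0.012821
a = 12.2 - (-0.012821) * 9.4 = 961/78 ≈ 12.320513

12.3205


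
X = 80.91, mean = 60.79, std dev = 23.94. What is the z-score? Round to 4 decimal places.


z = (X - mu) / sigma
X - mu = 80.91 - 60.79 = 20.12
z = 20.12 / 23.94 = 1006/1197 ≈ 0.840434

0.8404


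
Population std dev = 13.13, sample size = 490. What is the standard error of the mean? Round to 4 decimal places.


SE = sigma / sqrt(n)
sqrt(490) ≈ 22.135944
SE = 13.13 / 22.135944 ≈ 0.593153

0.5932


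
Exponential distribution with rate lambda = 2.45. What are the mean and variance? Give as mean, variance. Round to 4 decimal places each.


mean = 1/lam, var = 1/lam^2
mean = 1 / 2.45 = 20/49 ≈ 0.408163
lam^2 = 2.45^2 = 6.0025
var = 1 / 6.0025 = 400/2401 ≈ 0.166597

0.4082, 0.1666


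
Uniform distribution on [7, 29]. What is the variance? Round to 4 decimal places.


Var = (b-a)^2 / 12
(b-a)^2 = (29 - 7)^2 = 484
Var = 484/12 ≈ 40.333333

40.3333


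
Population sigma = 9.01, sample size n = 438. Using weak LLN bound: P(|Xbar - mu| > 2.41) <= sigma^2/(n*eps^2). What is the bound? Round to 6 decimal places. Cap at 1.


bound = min(1, sigma^2/(n*eps^2))
sigma^2 = 9.01^2 = 81.1801
n*eps^2 = 438 * 2.41^2 = 438 * 5.8081 = 2543.9478
sigma^2/(n*eps^2) = 81.1801 / 2543.9478 ≈ 0.03191107

0.031911


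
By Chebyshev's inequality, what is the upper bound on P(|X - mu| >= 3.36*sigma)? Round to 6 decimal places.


P <= 1/k^2
k^2 = 3.36^2 = 11.2896
1/k^2 = 1 / 11.2896 = 625/7056 ≈ 0.08857710

0.088577


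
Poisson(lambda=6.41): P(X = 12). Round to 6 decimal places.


P = e^(-lam) * lam^k / k!
e^(-6.41) ≈ 0.001645025
lam^k = 6.41^12 ≈ 4811675759.752071
k! = 12! = 479001600
P = 0.001645025 * 4811675759.752071 / 479001600 ≈ 0.016525

0.016525


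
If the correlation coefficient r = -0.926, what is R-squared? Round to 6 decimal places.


R^2 = r^2 = (-0.926)^2 = 0.857476

0.857476


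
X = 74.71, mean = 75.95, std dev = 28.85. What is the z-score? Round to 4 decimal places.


z = (X - mu) / sigma
X - mu = 74.71 - 75.95 = -1.24
z = -1.24 / 28.85 = -124/2885 ≈ -0.042981

-0.0430


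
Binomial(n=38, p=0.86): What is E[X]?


E[X] = n*p = 38 * 0.86 = 32.68

32.68


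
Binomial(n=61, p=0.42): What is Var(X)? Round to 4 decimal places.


Var = n*p*(1-p) = 61 * 0.42 * 0.58 = 14.8596

14.8596


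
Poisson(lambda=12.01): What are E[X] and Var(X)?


E[X] = Var(X) = lambda = 12.01

12.01, 12.01


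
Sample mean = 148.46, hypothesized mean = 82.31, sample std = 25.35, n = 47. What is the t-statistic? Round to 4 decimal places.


t = (xbar - mu0) / (s/sqrt(n))
xbar - mu0 = 148.46 - 82.31 = 66.15
sqrt(47) ≈ 6.85565460
s/sqrt(n) = 25.35 / 6.85565460 ≈ 3.69767753
t = 66.15 / 3.69767753 ≈ 17.889608

17.8896


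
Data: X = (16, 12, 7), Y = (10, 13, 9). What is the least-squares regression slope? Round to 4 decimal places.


b = sum((xi-xbar)(yi-ybar)) / sum((xi-xbar)^2)
n = 3, xbar = 35/3 ≈ 11.666667, ybar = 32/3 ≈ 10.666667
Sxy = sum((xi-xbar)(yi-ybar)) = 17/3 ≈ 5.666667
Sxx = sum((xi-xbar)^2) = 122/3 ≈ 40.666667
b = Sxy / Sxx = 17/122 ≈ 0.139344

0.1393


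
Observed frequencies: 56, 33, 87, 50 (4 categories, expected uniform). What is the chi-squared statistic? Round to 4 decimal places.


chi2 = sum((O-E)^2/E), E = total/4
total = 226, E = 226/4 = 56.5
(56 - 56.5)^2 / 56.5 = 0.25 / 56.5 = 1/226 ≈ 0.004425
(33 - 56.5)^2 / 56.5 = 552.25 / 56.5 = 2209/226 ≈ 9.774336
(87 - 56.5)^2 / 56.5 = 930.25 / 56.5 = 3721/226 ≈ 16.464602
(50 - 56.5)^2 / 56.5 = 42.25 / 56.5 = 169/226 ≈ 0.747788
chi2 = 3050/113 ≈ 26.991150

26.9912


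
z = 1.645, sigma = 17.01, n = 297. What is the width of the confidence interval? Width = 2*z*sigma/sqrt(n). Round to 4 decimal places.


width = 2*z*sigma/sqrt(n)
2*z*sigma = 2 * 1.645 * 17.01 = 55.9629
sqrt(297) ≈ 17.233688
width = 55.9629 / 17.233688 ≈ 3.247297

3.2473


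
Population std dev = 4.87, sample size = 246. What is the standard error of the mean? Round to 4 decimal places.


SE = sigma / sqrt(n)
sqrt(246) ≈ 15.684387
SE = 4.87 / 15.684387 ≈ 0.310500

0.3105


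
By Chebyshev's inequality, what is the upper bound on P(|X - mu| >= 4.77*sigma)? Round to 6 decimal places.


P <= 1/k^2
k^2 = 4.77^2 = 22.7529
1/k^2 = 1 / 22.7529 ≈ 0.04395044

0.043950


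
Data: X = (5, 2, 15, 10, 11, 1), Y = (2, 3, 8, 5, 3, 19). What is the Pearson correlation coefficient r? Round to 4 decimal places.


r = sum((xi-xbar)(yi-ybar)) / sqrt(sum((xi-xbar)^2) * sum((yi-ybar)^2))
n = 6, xbar = 44/6 = 22/3 ≈ 7.333333, ybar = 40/6 = 20/3 ≈ 6.666667
Sxy = sum((xi-xbar)(yi-ybar)) = -166/3 ≈ -55.333333
Sxx = sum((xi-xbar)^2) = 460/3 ≈ 153.333333
Syy = sum((yi-ybar)^2) = 616/3 ≈ 205.333333
sqrt(Sxx*Syy) ≈ 177.438565
r = Sxy / sqrt(Sxx*Syy) = -55.333333 / 177.438565 ≈ -0.311845

-0.3118


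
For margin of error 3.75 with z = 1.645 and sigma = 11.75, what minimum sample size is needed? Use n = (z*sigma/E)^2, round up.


z*sigma/E = 1.645 * 11.75 / 3.75 = 15463/3000 ≈ 5.154333
(z*sigma/E)^2 ≈ 26.567152
round up: n = 27

27


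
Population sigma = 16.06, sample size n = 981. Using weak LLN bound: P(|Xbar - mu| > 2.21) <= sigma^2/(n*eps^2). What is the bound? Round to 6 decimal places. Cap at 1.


bound = min(1, sigma^2/(n*eps^2))
sigma^2 = 16.06^2 = 257.9236
n*eps^2 = 981 * 2.21^2 = 981 * 4.8841 = 4791.3021
sigma^2/(n*eps^2) = 257.9236 / 4791.3021 ≈ 0.05383163

0.053832


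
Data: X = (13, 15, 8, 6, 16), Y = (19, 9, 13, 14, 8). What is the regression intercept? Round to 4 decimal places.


a = ybar - b*xbar, where b = sum((xi-xbar)(yi-ybar)) / sum((xi-xbar)^2)
n = 5, xbar = 58/5 = 11.6, ybar = 63/5 = 12.6
Sxy = sum((xi-xbar)(yi-ybar)) = -32.8
Sxx = sum((xi-xbar)^2) = 77.2
b = Sxy / Sxx = -82/193 ≈ -0.424870
a = 12.6 - (-0.424870) * 11.6 = 3383/193 ≈ 17.528497

17.5285


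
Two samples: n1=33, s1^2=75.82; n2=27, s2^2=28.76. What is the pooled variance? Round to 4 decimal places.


sp^2 = ((n1-1)*s1^2 + (n2-1)*s2^2)/(n1+n2-2)
(n1-1)*s1^2 = 32 * 75.82 = 2426.24
(n2-1)*s2^2 = 26 * 28.76 = 747.76
numerator = 2426.24 + 747.76 = 3174
n1+n2-2 = 58
sp^2 = 3174 / 58 = 1587/29 ≈ 54.724138

54.7241


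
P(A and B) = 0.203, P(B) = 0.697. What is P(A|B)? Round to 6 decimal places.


P(A|B) = P(A and B) / P(B) = 0.203 / 0.697 = 203/697 ≈ 0.29124821

0.291248


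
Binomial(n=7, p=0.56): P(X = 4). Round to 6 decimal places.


P = C(n,k) * p^k * (1-p)^(n-k)
C(7,4) = 35
p^k = 0.56^4 = 0.09834496
(1-p)^(n-k) = 0.44^3 = 0.085184
P = 35 * 0.09834496 * 0.085184 ≈ 0.293210

0.293210


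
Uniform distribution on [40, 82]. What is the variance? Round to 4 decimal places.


Var = (b-a)^2 / 12
(b-a)^2 = (82 - 40)^2 = 1764
Var = 1764/12 = 147

147.0000


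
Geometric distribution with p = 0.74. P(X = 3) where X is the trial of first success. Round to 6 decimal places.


P = (1-p)^(k-1) * p
(1-p)^(k-1) = 0.26^2 = 0.0676
P = 0.0676 * 0.74 = 0.050024

0.050024


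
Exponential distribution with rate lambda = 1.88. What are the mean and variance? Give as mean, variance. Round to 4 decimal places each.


mean = 1/lam, var = 1/lam^2
mean = 1 / 1.88 = 25/47 ≈ 0.531915
lam^2 = 1.88^2 = 3.5344
var = 1 / 3.5344 = 625/2209 ≈ 0.282933

0.5319, 0.2829


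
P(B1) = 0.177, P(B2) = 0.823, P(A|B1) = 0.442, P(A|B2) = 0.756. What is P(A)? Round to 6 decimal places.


P(A) = P(A|B1)*P(B1) + P(A|B2)*P(B2)
P(A|B1)*P(B1) = 0.442 * 0.177 = 0.078234
P(A|B2)*P(B2) = 0.756 * 0.823 = 0.622188
P(A) = 0.078234 + 0.622188 = 0.700422

0.700422


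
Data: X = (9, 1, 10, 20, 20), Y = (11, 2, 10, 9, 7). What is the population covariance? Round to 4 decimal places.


Cov = (1/n)*sum((xi-xbar)(yi-ybar))
n = 5, xbar = 60/5 = 12, ybar = 39/5 = 7.8
sum((xi-xbar)(yi-ybar)) = 53
Cov = 53 / 5 = 10.6

10.6000


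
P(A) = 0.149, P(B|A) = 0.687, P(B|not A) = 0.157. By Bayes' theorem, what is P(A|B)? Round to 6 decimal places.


P(A|B) = P(B|A)*P(A) / P(B), P(B) = P(B|A)*P(A) + P(B|not A)*P(not A)
P(B|A)*P(A) = 0.687 * 0.149 = 0.102363
P(B|not A)*P(not A) = 0.157 * 0.851 = 0.133607
P(B) = 0.102363 + 0.133607 = 0.23597
P(A|B) = 0.102363 / 0.23597 ≈ 0.43379667

0.433797


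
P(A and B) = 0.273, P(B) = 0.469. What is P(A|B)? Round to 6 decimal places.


P(A|B) = P(A and B) / P(B) = 0.273 / 0.469 = 39/67 ≈ 0.58208955

0.582090


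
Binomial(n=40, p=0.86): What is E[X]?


E[X] = n*p = 40 * 0.86 = 34.4

34.4


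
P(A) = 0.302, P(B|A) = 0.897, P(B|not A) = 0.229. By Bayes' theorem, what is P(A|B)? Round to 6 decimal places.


P(A|B) = P(B|A)*P(A) / P(B), P(B) = P(B|A)*P(A) + P(B|not A)*P(not A)
P(B|A)*P(A) = 0.897 * 0.302 = 0.270894
P(B|not A)*P(not A) = 0.229 * 0.698 = 0.159842
P(B) = 0.270894 + 0.159842 = 0.430736
P(A|B) = 0.270894 / 0.430736 ≈ 0.62890959

0.628910


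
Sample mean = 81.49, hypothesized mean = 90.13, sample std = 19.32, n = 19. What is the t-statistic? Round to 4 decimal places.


t = (xbar - mu0) / (s/sqrt(n))
xbar - mu0 = 81.49 - 90.13 = -8.64
sqrt(19) ≈ 4.35889894
s/sqrt(n) = 19.32 / 4.35889894 ≈ 4.43231198
t = -8.64 / 4.43231198 ≈ -1.949321

-1.9493


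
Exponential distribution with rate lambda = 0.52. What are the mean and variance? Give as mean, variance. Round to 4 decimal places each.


mean = 1/lam, var = 1/lam^2
mean = 1 / 0.52 = 25/13 ≈ 1.923077
lam^2 = 0.52^2 = 0.2704
var = 1 / 0.2704 = 625/169 ≈ 3.698225

1.9231, 3.6982


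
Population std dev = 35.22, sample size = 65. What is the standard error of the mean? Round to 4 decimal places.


SE = sigma / sqrt(n)
sqrt(65) ≈ 8.062258
SE = 35.22 / 8.062258 ≈ 4.368503

4.3685


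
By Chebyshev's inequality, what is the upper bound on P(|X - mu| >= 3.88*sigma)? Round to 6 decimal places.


P <= 1/k^2
k^2 = 3.88^2 = 15.0544
1/k^2 = 1 / 15.0544 = 625/9409 ≈ 0.06642576

0.066426


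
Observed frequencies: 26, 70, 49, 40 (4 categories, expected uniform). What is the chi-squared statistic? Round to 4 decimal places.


chi2 = sum((O-E)^2/E), E = total/4
total = 185, E = 185/4 = 46.25
(26 - 46.25)^2 / 46.25 = 410.0625 / 46.25 = 6561/740 ≈ 8.866216
(70 - 46.25)^2 / 46.25 = 564.0625 / 46.25 = 1805/148 ≈ 12.195946
(49 - 46.25)^2 / 46.25 = 7.5625 / 46.25 = 121/740 ≈ 0.163514
(40 - 46.25)^2 / 46.25 = 39.0625 / 46.25 = 125/148 ≈ 0.844595
chi2 = 4083/185 ≈ 22.070270

22.0703


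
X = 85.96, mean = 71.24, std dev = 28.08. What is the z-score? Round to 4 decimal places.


z = (X - mu) / sigma
X - mu = 85.96 - 71.24 = 14.72
z = 14.72 / 28.08 = 184/351 ≈ 0.524217

0.5242


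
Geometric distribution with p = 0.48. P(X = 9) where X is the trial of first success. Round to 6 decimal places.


P = (1-p)^(k-1) * p
(1-p)^(k-1) = 0.52^8 ≈ 0.005345973
P = 0.005345973 * 0.48 ≈ 0.002566067

0.002566


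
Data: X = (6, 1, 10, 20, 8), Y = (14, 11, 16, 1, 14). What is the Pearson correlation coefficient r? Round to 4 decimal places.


r = sum((xi-xbar)(yi-ybar)) / sqrt(sum((xi-xbar)^2) * sum((yi-ybar)^2))
n = 5, xbar = 45/5 = 9, ybar = 56/5 = 11.2
Sxy = sum((xi-xbar)(yi-ybar)) = -117
Sxx = sum((xi-xbar)^2) = 196
Syy = sum((yi-ybar)^2) = 142.8
sqrt(Sxx*Syy) ≈ 167.298536
r = Sxy / sqrt(Sxx*Syy) = -117 / 167.298536 ≈ -0.699349

-0.6993


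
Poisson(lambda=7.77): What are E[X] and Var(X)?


E[X] = Var(X) = lambda = 7.77

7.77, 7.77


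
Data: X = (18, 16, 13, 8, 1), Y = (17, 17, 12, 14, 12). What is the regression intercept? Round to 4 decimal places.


a = ybar - b*xbar, where b = sum((xi-xbar)(yi-ybar)) / sum((xi-xbar)^2)
n = 5, xbar = 56/5 = 11.2, ybar = 72/5 = 14.4
Sxy = sum((xi-xbar)(yi-ybar)) = 51.6
Sxx = sum((xi-xbar)^2) = 186.8
b = Sxy / Sxx = 129/467 ≈ 0.276231
a = 14.4 - 0.276231 * 11.2 = 5280/467 ≈ 11.306210

11.3062


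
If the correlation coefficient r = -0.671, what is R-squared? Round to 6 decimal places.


R^2 = r^2 = (-0.671)^2 = 0.450241

0.450241


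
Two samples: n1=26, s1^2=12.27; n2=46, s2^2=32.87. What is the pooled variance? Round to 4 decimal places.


sp^2 = ((n1-1)*s1^2 + (n2-1)*s2^2)/(n1+n2-2)
(n1-1)*s1^2 = 25 * 12.27 = 306.75
(n2-1)*s2^2 = 45 * 32.87 = 1479.15
numerator = 306.75 + 1479.15 = 1785.9
n1+n2-2 = 70
sp^2 = 1785.9 / 70 = 17859/700 ≈ 25.512857

25.5129


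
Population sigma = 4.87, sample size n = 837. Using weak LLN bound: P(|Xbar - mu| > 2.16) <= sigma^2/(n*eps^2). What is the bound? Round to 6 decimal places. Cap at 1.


bound = min(1, sigma^2/(n*eps^2))
sigma^2 = 4.87^2 = 23.7169
n*eps^2 = 837 * 2.16^2 = 837 * 4.6656 = 3905.1072
sigma^2/(n*eps^2) = 23.7169 / 3905.1072 ≈ 0.00607330

0.006073


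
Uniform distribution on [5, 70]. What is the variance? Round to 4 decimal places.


Var = (b-a)^2 / 12
(b-a)^2 = (70 - 5)^2 = 4225
Var = 4225/12 ≈ 352.083333

352.0833


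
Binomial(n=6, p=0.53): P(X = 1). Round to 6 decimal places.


P = C(n,k) * p^k * (1-p)^(n-k)
C(6,1) = 6
p^k = 0.53^1 = 0.53
(1-p)^(n-k) = 0.47^5 ≈ 0.02293450
P = 6 * 0.53 * 0.02293450 ≈ 0.072932

0.072932


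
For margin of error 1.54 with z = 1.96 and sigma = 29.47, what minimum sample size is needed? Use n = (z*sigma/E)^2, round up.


z*sigma/E = 1.96 * 29.47 / 1.54 = 20629/550 ≈ 37.507273
(z*sigma/E)^2 ≈ 1406.795507
round up: n = 1407

1407


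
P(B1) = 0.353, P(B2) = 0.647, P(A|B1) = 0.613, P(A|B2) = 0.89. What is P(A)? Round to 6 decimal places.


P(A) = P(A|B1)*P(B1) + P(A|B2)*P(B2)
P(A|B1)*P(B1) = 0.613 * 0.353 = 0.216389
P(A|B2)*P(B2) = 0.89 * 0.647 = 0.57583
P(A) = 0.216389 + 0.57583 = 0.792219

0.792219


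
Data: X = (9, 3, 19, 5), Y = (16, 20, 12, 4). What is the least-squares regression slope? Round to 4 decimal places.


b = sum((xi-xbar)(yi-ybar)) / sum((xi-xbar)^2)
n = 4, xbar = 36/4 = 9, ybar = 52/4 = 13
Sxy = sum((xi-xbar)(yi-ybar)) = -16
Sxx = sum((xi-xbar)^2) = 152
b = Sxy / Sxx = -2/19 ≈ -0.105263

-0.1053


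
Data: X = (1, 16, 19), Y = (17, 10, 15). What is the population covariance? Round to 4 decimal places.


Cov = (1/n)*sum((xi-xbar)(yi-ybar))
n = 3, xbar = 36/3 = 12, ybar = 42/3 = 14
sum((xi-xbar)(yi-ybar)) = -42
Cov = -42 / 3 = -14

-14.0000


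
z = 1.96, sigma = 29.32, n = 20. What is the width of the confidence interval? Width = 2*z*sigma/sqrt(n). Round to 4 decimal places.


width = 2*z*sigma/sqrt(n)
2*z*sigma = 2 * 1.96 * 29.32 = 114.9344
sqrt(20) ≈ 4.472136
width = 114.9344 / 4.472136 ≈ 25.700113

25.7001


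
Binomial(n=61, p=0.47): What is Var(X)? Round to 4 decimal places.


Var = n*p*(1-p) = 61 * 0.47 * 0.53 = 15.1951

15.1951


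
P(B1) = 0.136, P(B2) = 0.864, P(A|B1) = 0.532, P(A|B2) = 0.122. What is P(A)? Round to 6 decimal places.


P(A) = P(A|B1)*P(B1) + P(A|B2)*P(B2)
P(A|B1)*P(B1) = 0.532 * 0.136 = 0.072352
P(A|B2)*P(B2) = 0.122 * 0.864 = 0.105408
P(A) = 0.072352 + 0.105408 = 0.17776

0.177760


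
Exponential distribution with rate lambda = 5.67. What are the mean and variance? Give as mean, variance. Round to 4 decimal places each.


mean = 1/lam, var = 1/lam^2
mean = 1 / 5.67 = 100/567 ≈ 0.176367
lam^2 = 5.67^2 = 32.1489
var = 1 / 32.1489 ≈ 0.031105

0.1764, 0.0311


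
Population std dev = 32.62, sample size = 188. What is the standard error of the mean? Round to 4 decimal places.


SE = sigma / sqrt(n)
sqrt(188) ≈ 13.711309
SE = 32.62 / 13.711309 ≈ 2.379058

2.3791


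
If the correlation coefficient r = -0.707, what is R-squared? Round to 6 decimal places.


R^2 = r^2 = (-0.707)^2 = 0.499849

0.499849


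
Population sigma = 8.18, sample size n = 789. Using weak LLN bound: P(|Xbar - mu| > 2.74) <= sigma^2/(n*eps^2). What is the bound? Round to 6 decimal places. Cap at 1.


bound = min(1, sigma^2/(n*eps^2))
sigma^2 = 8.18^2 = 66.9124
n*eps^2 = 789 * 2.74^2 = 789 * 7.5076 = 5923.4964
sigma^2/(n*eps^2) = 66.9124 / 5923.4964 ≈ 0.01129610

0.011296


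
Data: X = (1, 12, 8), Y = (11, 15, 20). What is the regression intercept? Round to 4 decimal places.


a = ybar - b*xbar, where b = sum((xi-xbar)(yi-ybar)) / sum((xi-xbar)^2)
n = 3, xbar = 21/3 = 7, ybar = 46/3 ≈ 15.333333
Sxy = sum((xi-xbar)(yi-ybar)) = 29
Sxx = sum((xi-xbar)^2) = 62
b = Sxy / Sxx = 29/62 ≈ 0.467742
a = 15.333333 - 0.467742 * 7 = 2243/186 ≈ 12.059140

12.0591


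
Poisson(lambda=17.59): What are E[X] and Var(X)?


E[X] = Var(X) = lambda = 17.59

17.59, 17.59


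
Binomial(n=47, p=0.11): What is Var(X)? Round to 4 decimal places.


Var = n*p*(1-p) = 47 * 0.11 * 0.89 = 4.6013

4.6013


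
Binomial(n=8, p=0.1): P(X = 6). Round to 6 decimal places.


P = C(n,k) * p^k * (1-p)^(n-k)
C(8,6) = 28
p^k = 0.1^6 = 0.000001
(1-p)^(n-k) = 0.9^2 = 0.81
P = 28 * 0.000001 * 0.81 ≈ 0.000023

0.000023


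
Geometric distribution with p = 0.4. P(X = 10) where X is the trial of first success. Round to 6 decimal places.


P = (1-p)^(k-1) * p
(1-p)^(k-1) = 0.6^9 ≈ 0.01007770
P = 0.01007770 * 0.4 ≈ 0.004031078

0.004031


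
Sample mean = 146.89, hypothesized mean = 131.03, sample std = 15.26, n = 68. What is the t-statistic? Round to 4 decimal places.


t = (xbar - mu0) / (s/sqrt(n))
xbar - mu0 = 146.89 - 131.03 = 15.86
sqrt(68) ≈ 8.24621125
s/sqrt(n) = 15.26 / 8.24621125 ≈ 1.85054682
t = 15.86 / 1.85054682 ≈ 8.570440

8.5704


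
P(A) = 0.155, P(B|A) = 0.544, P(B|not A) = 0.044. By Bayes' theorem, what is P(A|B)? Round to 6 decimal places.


P(A|B) = P(B|A)*P(A) / P(B), P(B) = P(B|A)*P(A) + P(B|not A)*P(not A)
P(B|A)*P(A) = 0.544 * 0.155 = 0.08432
P(B|not A)*P(not A) = 0.044 * 0.845 = 0.03718
P(B) = 0.08432 + 0.03718 = 0.1215
P(A|B) = 0.08432 / 0.1215 = 4216/6075 ≈ 0.69399177

0.693992


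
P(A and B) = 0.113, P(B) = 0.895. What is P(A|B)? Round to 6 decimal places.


P(A|B) = P(A and B) / P(B) = 0.113 / 0.895 = 113/895 ≈ 0.12625698

0.126257
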